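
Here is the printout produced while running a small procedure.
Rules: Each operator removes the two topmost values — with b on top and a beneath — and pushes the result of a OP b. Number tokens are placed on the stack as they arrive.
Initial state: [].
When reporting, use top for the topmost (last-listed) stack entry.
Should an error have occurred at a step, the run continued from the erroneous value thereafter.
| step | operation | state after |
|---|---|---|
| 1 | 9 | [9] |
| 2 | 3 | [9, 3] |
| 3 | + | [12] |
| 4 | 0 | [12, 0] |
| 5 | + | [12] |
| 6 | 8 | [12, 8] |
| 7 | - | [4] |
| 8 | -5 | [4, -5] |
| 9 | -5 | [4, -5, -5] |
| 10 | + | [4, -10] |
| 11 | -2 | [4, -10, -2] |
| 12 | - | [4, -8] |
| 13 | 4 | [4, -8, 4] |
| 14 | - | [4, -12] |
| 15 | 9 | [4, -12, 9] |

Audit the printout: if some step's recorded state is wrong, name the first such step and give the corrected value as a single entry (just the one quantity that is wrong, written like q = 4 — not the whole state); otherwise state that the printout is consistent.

no error

step 1: push 9: top = 9 -> same as recorded
step 2: push 3: top = 3 -> matches
step 3: 9 + 3 = 12 -> same as recorded
step 4: push 0: top = 0 -> verified
step 5: 12 + 0 = 12 -> agrees with the printout
step 6: push 8: top = 8 -> checks out
step 7: 12 - 8 = 4 -> checks out
step 8: push -5: top = -5 -> no discrepancy
step 9: push -5: top = -5 -> no discrepancy
step 10: -5 + -5 = -10 -> exactly as logged
step 11: push -2: top = -2 -> agrees with the printout
step 12: -10 - -2 = -8 -> matches
step 13: push 4: top = 4 -> agrees with the printout
step 14: -8 - 4 = -12 -> same as recorded
step 15: push 9: top = 9 -> in agreement
All entries verified; no error found.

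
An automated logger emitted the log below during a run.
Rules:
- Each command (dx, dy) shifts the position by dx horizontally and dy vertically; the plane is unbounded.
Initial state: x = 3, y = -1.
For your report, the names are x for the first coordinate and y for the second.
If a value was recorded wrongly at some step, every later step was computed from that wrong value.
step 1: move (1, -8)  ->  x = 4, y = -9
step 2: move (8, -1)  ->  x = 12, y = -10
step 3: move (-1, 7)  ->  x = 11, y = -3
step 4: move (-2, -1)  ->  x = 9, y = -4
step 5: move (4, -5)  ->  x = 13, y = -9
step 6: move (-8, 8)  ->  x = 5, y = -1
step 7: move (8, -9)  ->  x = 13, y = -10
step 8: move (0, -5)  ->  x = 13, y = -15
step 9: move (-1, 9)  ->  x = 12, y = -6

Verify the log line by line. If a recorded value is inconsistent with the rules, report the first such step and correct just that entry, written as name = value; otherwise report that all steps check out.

Recomputing the run from the initial state:
step 1: x = 4, y = -9
step 2: x = 12, y = -10
step 3: x = 11, y = -3
step 4: x = 9, y = -4
step 5: x = 13, y = -9
step 6: x = 5, y = -1
step 7: x = 13, y = -10
step 8: x = 13, y = -15
step 9: x = 12, y = -6
This matches the log at every step.

no error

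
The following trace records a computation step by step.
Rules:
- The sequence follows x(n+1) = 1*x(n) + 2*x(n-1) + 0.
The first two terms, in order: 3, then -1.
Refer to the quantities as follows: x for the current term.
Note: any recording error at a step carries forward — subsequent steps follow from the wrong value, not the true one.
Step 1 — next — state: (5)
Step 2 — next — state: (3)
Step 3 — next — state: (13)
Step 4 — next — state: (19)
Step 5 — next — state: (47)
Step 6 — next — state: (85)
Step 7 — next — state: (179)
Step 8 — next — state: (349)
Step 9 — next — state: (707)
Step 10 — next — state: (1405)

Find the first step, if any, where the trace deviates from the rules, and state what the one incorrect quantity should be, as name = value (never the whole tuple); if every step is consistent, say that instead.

step 5, x = 45

1. x = 1*(-1) + (2)*(3) + (0) = 5 (exactly as logged)
2. x = 1*(5) + (2)*(-1) + (0) = 3 (checks out)
3. x = 1*(3) + (2)*(5) + (0) = 13 (checks out)
4. x = 1*(13) + (2)*(3) + (0) = 19 (matches)
5. x = 1*(19) + (2)*(13) + (0) = 45 (the recorded entry deviates here)
The earliest wrong entry is at step 5: it should read x = 45.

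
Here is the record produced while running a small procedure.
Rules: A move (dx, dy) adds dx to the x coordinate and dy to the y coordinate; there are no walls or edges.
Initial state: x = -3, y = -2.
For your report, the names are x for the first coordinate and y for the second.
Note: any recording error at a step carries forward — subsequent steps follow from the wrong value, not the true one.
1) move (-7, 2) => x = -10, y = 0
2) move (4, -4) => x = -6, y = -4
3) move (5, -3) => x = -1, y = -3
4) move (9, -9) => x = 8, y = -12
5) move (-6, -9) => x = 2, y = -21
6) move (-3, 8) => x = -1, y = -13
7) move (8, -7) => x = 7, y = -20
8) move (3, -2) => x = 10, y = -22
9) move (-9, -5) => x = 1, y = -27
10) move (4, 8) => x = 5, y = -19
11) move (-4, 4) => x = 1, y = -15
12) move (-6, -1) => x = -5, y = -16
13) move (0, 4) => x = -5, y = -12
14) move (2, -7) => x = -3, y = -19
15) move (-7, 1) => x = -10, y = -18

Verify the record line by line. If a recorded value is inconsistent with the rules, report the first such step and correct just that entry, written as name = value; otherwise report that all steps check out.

1. x = -3 + (-7) = -10, y = -2 + (2) = 0 (consistent with the record)
2. x = -10 + (4) = -6, y = 0 + (-4) = -4 (in agreement)
3. x = -6 + (5) = -1, y = -4 + (-3) = -7 (the recorded entry deviates here)
Conclusion: step 3 carries the first error; the entry should be y = -7.

step 3, y = -7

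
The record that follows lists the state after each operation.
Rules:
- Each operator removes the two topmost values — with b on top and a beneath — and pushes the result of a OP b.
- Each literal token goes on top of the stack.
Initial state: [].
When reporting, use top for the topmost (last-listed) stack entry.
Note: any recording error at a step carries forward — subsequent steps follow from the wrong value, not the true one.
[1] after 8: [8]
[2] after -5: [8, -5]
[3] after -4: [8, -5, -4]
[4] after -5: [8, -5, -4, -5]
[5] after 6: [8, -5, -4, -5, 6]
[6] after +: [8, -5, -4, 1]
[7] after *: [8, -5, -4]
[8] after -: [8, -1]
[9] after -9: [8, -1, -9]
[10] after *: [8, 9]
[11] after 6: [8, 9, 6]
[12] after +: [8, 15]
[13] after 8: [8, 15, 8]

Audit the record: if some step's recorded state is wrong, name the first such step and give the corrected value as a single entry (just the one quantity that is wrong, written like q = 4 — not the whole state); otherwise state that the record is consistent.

step 1: push 8: top = 8 -> in agreement
step 2: push -5: top = -5 -> confirmed correct
step 3: push -4: top = -4 -> verified
step 4: push -5: top = -5 -> verified
step 5: push 6: top = 6 -> in agreement
step 6: -5 + 6 = 1 -> confirmed correct
step 7: -4 * 1 = -4 -> matches
step 8: -5 - -4 = -1 -> agrees with the record
step 9: push -9: top = -9 -> no discrepancy
step 10: -1 * -9 = 9 -> confirmed correct
step 11: push 6: top = 6 -> no discrepancy
step 12: 9 + 6 = 15 -> in agreement
step 13: push 8: top = 8 -> in agreement
Every step is consistent.

no error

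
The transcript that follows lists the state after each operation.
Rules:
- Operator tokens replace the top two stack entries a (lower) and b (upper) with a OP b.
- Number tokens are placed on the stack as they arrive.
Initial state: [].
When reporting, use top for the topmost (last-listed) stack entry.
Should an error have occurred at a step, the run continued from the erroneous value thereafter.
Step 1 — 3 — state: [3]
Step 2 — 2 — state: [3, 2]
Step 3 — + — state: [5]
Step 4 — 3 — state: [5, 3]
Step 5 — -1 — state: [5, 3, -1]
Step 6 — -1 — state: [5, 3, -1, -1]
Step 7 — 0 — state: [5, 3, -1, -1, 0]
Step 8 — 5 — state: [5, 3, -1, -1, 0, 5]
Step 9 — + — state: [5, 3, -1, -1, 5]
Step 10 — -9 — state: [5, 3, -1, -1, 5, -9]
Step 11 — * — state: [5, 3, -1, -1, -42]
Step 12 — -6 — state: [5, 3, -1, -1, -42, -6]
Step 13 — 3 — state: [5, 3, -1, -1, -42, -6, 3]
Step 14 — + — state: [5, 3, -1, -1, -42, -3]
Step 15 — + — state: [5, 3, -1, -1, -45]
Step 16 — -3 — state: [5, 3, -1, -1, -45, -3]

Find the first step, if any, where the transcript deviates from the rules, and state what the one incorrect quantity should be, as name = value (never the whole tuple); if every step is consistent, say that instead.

step 11, top = -45

1. push 3: top = 3 (same as recorded)
2. push 2: top = 2 (exactly as logged)
3. 3 + 2 = 5 (same as recorded)
4. push 3: top = 3 (confirmed correct)
5. push -1: top = -1 (in agreement)
6. push -1: top = -1 (in agreement)
7. push 0: top = 0 (checks out)
8. push 5: top = 5 (exactly as logged)
9. 0 + 5 = 5 (matches)
10. push -9: top = -9 (confirmed correct)
11. 5 * -9 = -45 (first mismatch against the transcript)
The audit stops at step 11: the recorded entry is wrong and should be top = -45.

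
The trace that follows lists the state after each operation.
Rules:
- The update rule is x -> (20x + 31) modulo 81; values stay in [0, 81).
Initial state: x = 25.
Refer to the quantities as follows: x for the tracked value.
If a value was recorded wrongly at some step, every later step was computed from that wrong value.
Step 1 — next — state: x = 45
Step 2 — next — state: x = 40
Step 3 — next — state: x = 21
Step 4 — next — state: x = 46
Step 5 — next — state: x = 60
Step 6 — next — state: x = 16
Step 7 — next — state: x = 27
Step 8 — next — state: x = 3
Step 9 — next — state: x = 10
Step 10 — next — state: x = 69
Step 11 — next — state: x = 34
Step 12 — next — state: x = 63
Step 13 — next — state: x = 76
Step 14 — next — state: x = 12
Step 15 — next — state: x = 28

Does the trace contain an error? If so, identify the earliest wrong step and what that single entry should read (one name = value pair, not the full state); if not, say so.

step 1: x = (20*25 + 31) mod 81 = 45 -> agrees with the trace
step 2: x = (20*45 + 31) mod 81 = 40 -> in agreement
step 3: x = (20*40 + 31) mod 81 = 21 -> matches
step 4: x = (20*21 + 31) mod 81 = 46 -> in agreement
step 5: x = (20*46 + 31) mod 81 = 60 -> verified
step 6: x = (20*60 + 31) mod 81 = 16 -> confirmed correct
step 7: x = (20*16 + 31) mod 81 = 27 -> verified
step 8: x = (20*27 + 31) mod 81 = 4 -> the recorded entry deviates here
That makes step 8 the first incorrect line — x = 4 is what it should show.

step 8, x = 4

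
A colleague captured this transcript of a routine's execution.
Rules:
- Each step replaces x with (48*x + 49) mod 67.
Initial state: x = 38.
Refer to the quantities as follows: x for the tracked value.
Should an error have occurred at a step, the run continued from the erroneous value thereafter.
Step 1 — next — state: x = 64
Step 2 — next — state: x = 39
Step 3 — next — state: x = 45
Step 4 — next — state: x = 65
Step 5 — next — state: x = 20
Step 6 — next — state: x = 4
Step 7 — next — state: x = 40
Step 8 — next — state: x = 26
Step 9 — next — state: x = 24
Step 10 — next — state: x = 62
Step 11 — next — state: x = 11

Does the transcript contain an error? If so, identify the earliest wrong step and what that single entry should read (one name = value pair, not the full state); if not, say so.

step 11, x = 10

step 1: x = (48*38 + 49) mod 67 = 64 -> verified
step 2: x = (48*64 + 49) mod 67 = 39 -> consistent with the transcript
step 3: x = (48*39 + 49) mod 67 = 45 -> in agreement
step 4: x = (48*45 + 49) mod 67 = 65 -> in agreement
step 5: x = (48*65 + 49) mod 67 = 20 -> agrees with the transcript
step 6: x = (48*20 + 49) mod 67 = 4 -> matches
step 7: x = (48*4 + 49) mod 67 = 40 -> confirmed correct
step 8: x = (48*40 + 49) mod 67 = 26 -> agrees with the transcript
step 9: x = (48*26 + 49) mod 67 = 24 -> same as recorded
step 10: x = (48*24 + 49) mod 67 = 62 -> consistent with the transcript
step 11: x = (48*62 + 49) mod 67 = 10 -> first mismatch against the transcript
Step 11 is the first one off; corrected, x = 10.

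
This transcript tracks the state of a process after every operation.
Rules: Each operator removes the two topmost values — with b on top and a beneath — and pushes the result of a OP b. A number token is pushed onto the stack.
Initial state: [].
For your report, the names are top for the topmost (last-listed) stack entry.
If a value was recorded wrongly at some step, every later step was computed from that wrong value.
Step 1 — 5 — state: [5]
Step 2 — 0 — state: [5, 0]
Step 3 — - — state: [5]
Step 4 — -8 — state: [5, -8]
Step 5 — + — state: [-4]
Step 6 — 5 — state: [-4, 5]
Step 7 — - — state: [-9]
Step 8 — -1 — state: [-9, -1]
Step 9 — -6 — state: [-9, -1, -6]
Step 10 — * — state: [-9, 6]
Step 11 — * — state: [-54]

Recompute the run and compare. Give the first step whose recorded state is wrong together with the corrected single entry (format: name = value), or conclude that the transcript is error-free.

Recomputing the run from the initial state:
step 1: [5]
step 2: [5, 0]
step 3: [5]
step 4: [5, -8]
step 5: [-3]
step 6: [-3, 5]
step 7: [-8]
step 8: [-8, -1]
step 9: [-8, -1, -6]
step 10: [-8, 6]
step 11: [-48]
The first disagreement with the transcript is at step 5, where the value should be top = -3.

step 5, top = -3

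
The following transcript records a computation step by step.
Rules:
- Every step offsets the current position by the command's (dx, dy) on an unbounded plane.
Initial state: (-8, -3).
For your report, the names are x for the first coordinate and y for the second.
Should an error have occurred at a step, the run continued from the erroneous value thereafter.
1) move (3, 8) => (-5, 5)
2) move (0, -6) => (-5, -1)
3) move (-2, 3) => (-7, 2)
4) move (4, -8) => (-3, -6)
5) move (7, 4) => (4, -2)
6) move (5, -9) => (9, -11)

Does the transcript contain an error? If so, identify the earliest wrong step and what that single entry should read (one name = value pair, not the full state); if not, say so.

Recomputing the run from the initial state:
step 1: x = -5, y = 5
step 2: x = -5, y = -1
step 3: x = -7, y = 2
step 4: x = -3, y = -6
step 5: x = 4, y = -2
step 6: x = 9, y = -11
This matches the transcript at every step.

no error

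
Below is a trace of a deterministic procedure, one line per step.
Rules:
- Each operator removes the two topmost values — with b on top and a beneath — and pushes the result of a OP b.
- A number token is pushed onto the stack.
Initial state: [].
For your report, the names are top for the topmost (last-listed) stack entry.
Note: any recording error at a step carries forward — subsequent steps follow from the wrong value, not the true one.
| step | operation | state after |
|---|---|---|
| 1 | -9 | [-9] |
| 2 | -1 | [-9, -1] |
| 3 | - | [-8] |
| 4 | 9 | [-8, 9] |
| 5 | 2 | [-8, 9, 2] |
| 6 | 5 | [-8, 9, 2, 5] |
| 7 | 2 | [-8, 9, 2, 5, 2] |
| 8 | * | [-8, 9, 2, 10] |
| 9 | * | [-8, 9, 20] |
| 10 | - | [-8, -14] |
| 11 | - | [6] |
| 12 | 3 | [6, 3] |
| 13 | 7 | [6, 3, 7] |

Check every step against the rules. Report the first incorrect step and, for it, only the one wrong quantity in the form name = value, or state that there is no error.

step 10, top = -11

Step 1: push -9: top = -9 — in agreement.
Step 2: push -1: top = -1 — checks out.
Step 3: -9 - -1 = -8 — no discrepancy.
Step 4: push 9: top = 9 — agrees with the trace.
Step 5: push 2: top = 2 — confirmed correct.
Step 6: push 5: top = 5 — same as recorded.
Step 7: push 2: top = 2 — in agreement.
Step 8: 5 * 2 = 10 — checks out.
Step 9: 2 * 10 = 20 — exactly as logged.
Step 10: 9 - 20 = -11 — this is not what the trace shows.
Conclusion: step 10 carries the first error; the entry should be top = -11.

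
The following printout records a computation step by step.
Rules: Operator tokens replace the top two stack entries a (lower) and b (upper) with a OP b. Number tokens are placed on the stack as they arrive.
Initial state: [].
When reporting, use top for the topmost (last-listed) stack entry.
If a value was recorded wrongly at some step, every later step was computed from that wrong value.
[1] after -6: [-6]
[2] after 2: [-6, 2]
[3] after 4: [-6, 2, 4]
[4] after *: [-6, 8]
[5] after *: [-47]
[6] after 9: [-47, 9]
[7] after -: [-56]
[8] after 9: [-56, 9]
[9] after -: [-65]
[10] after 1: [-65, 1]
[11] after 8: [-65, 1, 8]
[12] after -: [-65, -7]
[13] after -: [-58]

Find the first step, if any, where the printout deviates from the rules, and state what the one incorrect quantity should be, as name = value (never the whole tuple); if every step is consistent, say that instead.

Recomputing the run from the initial state:
step 1: [-6]
step 2: [-6, 2]
step 3: [-6, 2, 4]
step 4: [-6, 8]
step 5: [-48]
step 6: [-48, 9]
step 7: [-57]
step 8: [-57, 9]
step 9: [-66]
step 10: [-66, 1]
step 11: [-66, 1, 8]
step 12: [-66, -7]
step 13: [-59]
The first disagreement with the printout is at step 5, where the value should be top = -48.

step 5, top = -48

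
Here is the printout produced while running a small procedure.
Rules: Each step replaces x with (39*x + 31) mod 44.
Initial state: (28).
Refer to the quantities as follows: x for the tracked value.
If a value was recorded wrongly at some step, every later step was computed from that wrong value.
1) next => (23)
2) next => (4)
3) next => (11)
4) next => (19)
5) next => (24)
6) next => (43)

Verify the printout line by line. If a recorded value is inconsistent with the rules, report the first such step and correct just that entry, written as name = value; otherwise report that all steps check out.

step 4, x = 20

1. x = (39*28 + 31) mod 44 = 23 (verified)
2. x = (39*23 + 31) mod 44 = 4 (exactly as logged)
3. x = (39*4 + 31) mod 44 = 11 (no discrepancy)
4. x = (39*11 + 31) mod 44 = 20 (the entry is off here)
First incorrect step: 4; the correct value is x = 20.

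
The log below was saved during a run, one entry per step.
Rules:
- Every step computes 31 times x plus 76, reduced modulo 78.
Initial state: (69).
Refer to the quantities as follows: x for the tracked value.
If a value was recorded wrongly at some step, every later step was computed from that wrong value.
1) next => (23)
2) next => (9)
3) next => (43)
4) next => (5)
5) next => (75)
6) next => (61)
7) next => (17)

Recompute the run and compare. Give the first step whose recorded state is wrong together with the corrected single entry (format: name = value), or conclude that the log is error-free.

Recomputing the run from the initial state:
step 1: x = 31
step 2: x = 23
step 3: x = 9
step 4: x = 43
step 5: x = 5
step 6: x = 75
step 7: x = 61
The first disagreement with the log is at step 1, where the value should be x = 31.

step 1, x = 31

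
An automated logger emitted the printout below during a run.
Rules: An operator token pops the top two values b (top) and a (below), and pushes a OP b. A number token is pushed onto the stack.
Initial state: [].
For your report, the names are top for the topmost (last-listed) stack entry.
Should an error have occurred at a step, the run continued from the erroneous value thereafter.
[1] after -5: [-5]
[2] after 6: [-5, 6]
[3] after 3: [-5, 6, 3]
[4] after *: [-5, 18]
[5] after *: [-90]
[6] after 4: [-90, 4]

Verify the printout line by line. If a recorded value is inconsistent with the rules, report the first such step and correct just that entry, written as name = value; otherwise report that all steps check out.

no error

step 1: push -5: top = -5 -> matches
step 2: push 6: top = 6 -> verified
step 3: push 3: top = 3 -> consistent with the printout
step 4: 6 * 3 = 18 -> matches
step 5: -5 * 18 = -90 -> confirmed correct
step 6: push 4: top = 4 -> matches
Nothing is out of place; the run is error-free.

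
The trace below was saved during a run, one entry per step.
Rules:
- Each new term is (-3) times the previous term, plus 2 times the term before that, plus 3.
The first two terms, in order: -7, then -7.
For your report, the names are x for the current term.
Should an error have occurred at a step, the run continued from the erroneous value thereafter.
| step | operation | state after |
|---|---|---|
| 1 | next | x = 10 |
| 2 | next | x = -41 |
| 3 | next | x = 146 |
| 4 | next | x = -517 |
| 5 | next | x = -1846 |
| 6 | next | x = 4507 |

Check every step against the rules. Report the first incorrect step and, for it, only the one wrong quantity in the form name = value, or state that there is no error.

step 1: x = -3*(-7) + (2)*(-7) + (3) = 10 -> checks out
step 2: x = -3*(10) + (2)*(-7) + (3) = -41 -> matches
step 3: x = -3*(-41) + (2)*(10) + (3) = 146 -> consistent with the trace
step 4: x = -3*(146) + (2)*(-41) + (3) = -517 -> verified
step 5: x = -3*(-517) + (2)*(146) + (3) = 1846 -> not what was recorded
Step 5 is the first one off; corrected, x = 1846.

step 5, x = 1846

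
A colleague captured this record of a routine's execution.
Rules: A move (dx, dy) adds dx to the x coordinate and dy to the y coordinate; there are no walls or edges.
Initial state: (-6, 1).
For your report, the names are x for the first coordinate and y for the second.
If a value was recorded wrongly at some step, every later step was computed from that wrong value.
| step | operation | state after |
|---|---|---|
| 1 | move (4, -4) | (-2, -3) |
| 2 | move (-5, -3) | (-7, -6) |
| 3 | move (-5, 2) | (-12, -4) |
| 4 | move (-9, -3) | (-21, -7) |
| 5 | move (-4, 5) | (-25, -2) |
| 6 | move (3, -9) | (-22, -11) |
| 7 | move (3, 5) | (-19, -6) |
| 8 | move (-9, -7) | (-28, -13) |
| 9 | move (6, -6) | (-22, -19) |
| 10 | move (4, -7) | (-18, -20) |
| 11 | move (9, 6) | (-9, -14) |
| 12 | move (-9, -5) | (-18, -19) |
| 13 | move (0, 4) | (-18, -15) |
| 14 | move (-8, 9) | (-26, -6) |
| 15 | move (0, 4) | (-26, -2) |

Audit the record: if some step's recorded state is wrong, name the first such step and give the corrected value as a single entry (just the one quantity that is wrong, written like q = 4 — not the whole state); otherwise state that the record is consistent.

step 10, y = -26

1. x = -6 + (4) = -2, y = 1 + (-4) = -3 (exactly as logged)
2. x = -2 + (-5) = -7, y = -3 + (-3) = -6 (verified)
3. x = -7 + (-5) = -12, y = -6 + (2) = -4 (matches)
4. x = -12 + (-9) = -21, y = -4 + (-3) = -7 (no discrepancy)
5. x = -21 + (-4) = -25, y = -7 + (5) = -2 (exactly as logged)
6. x = -25 + (3) = -22, y = -2 + (-9) = -11 (matches)
7. x = -22 + (3) = -19, y = -11 + (5) = -6 (no discrepancy)
8. x = -19 + (-9) = -28, y = -6 + (-7) = -13 (matches)
9. x = -28 + (6) = -22, y = -13 + (-6) = -19 (verified)
10. x = -22 + (4) = -18, y = -19 + (-7) = -26 (not what was recorded)
That makes step 10 the first incorrect line — y = -26 is what it should show.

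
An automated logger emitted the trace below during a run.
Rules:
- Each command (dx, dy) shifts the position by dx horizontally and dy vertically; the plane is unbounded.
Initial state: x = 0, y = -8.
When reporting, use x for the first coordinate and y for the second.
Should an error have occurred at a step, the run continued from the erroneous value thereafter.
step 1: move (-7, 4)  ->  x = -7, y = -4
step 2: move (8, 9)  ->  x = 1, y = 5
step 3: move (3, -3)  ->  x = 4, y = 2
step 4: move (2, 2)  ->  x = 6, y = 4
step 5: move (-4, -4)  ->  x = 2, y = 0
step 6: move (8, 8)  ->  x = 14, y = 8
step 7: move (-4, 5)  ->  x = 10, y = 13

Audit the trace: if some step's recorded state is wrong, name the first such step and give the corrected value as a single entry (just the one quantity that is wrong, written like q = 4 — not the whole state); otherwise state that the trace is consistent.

step 6, x = 10

step 1: x = 0 + (-7) = -7, y = -8 + (4) = -4 -> exactly as logged
step 2: x = -7 + (8) = 1, y = -4 + (9) = 5 -> exactly as logged
step 3: x = 1 + (3) = 4, y = 5 + (-3) = 2 -> consistent with the trace
step 4: x = 4 + (2) = 6, y = 2 + (2) = 4 -> matches
step 5: x = 6 + (-4) = 2, y = 4 + (-4) = 0 -> in agreement
step 6: x = 2 + (8) = 10, y = 0 + (8) = 8 -> first mismatch against the trace
So the first discrepancy is step 6, where the right value is x = 10.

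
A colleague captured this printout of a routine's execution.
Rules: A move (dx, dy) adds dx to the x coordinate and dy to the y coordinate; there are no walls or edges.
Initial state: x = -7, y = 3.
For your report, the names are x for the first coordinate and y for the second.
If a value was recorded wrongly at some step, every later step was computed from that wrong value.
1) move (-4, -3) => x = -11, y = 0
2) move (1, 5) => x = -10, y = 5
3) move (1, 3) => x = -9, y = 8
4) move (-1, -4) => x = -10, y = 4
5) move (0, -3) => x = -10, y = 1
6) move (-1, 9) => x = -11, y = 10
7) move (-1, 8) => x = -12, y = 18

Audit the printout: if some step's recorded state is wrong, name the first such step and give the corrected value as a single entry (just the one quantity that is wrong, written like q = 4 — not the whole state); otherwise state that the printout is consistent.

step 1: x = -7 + (-4) = -11, y = 3 + (-3) = 0 -> confirmed correct
step 2: x = -11 + (1) = -10, y = 0 + (5) = 5 -> agrees with the printout
step 3: x = -10 + (1) = -9, y = 5 + (3) = 8 -> exactly as logged
step 4: x = -9 + (-1) = -10, y = 8 + (-4) = 4 -> confirmed correct
step 5: x = -10 + (0) = -10, y = 4 + (-3) = 1 -> in agreement
step 6: x = -10 + (-1) = -11, y = 1 + (9) = 10 -> matches
step 7: x = -11 + (-1) = -12, y = 10 + (8) = 18 -> exactly as logged
Each recorded entry agrees with the recomputation.

no error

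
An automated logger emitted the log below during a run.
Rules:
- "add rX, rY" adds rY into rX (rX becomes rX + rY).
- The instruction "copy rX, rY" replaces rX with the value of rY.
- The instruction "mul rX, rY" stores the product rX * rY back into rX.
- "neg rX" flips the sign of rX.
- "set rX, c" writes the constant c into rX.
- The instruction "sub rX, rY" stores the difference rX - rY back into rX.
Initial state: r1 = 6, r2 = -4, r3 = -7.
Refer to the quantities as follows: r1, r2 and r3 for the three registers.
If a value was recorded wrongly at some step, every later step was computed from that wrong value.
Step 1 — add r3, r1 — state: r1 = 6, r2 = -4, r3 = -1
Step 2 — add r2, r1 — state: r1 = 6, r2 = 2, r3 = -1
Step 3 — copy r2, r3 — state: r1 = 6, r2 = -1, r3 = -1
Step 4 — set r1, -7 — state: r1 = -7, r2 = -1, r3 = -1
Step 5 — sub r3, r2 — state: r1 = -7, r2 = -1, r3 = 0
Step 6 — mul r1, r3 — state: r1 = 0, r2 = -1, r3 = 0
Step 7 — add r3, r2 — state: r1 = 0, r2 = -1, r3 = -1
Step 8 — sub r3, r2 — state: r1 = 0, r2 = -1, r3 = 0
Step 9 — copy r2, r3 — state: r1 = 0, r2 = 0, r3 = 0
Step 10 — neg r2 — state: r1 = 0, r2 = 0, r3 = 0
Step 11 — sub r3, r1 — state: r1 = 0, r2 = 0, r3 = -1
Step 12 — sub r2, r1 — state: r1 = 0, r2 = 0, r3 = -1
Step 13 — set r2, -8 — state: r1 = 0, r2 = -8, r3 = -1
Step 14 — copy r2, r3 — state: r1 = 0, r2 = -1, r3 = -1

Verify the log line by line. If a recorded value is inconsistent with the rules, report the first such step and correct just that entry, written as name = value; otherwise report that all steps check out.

Step 1: r3 = -7 + 6 = -1 — matches.
Step 2: r2 = -4 + 6 = 2 — in agreement.
Step 3: r2 = -1 — consistent with the log.
Step 4: r1 = -7 — same as recorded.
Step 5: r3 = -1 - -1 = 0 — in agreement.
Step 6: r1 = -7 * 0 = 0 — same as recorded.
Step 7: r3 = 0 + -1 = -1 — confirmed correct.
Step 8: r3 = -1 - -1 = 0 — confirmed correct.
Step 9: r2 = 0 — verified.
Step 10: r2 = -(0) = 0 — exactly as logged.
Step 11: r3 = 0 - 0 = 0 — the log disagrees here.
Step 11 is the first one off; corrected, r3 = 0.

step 11, r3 = 0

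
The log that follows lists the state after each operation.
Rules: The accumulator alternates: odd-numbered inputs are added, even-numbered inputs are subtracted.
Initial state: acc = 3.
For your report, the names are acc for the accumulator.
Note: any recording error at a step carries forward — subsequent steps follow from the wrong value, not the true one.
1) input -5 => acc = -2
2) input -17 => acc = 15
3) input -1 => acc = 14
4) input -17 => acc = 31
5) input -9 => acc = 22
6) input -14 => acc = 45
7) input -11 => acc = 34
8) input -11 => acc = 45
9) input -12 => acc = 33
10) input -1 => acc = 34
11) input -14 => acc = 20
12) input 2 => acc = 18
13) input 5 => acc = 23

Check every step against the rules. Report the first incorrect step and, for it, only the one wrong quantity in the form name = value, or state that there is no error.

step 6, acc = 36

Step 1: acc = 3 + -5 = -2 — confirmed correct.
Step 2: acc = -2 - -17 = 15 — in agreement.
Step 3: acc = 15 + -1 = 14 — agrees with the log.
Step 4: acc = 14 - -17 = 31 — matches.
Step 5: acc = 31 + -9 = 22 — no discrepancy.
Step 6: acc = 22 - -14 = 36 — the entry is off here.
Step 6 is the first one off; corrected, acc = 36.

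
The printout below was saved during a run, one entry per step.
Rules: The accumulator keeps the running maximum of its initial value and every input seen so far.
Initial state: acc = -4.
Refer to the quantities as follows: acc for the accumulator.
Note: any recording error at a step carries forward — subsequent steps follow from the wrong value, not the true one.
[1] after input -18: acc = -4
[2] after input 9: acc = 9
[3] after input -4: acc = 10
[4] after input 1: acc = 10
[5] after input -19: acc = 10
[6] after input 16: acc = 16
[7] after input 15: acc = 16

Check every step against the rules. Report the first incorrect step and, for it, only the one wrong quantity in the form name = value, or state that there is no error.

Step 1: acc = max(-4, -18) = -4 — no discrepancy.
Step 2: acc = max(-4, 9) = 9 — in agreement.
Step 3: acc = max(9, -4) = 9 — a discrepancy with the printout.
First incorrect step: 3; the correct value is acc = 9.

step 3, acc = 9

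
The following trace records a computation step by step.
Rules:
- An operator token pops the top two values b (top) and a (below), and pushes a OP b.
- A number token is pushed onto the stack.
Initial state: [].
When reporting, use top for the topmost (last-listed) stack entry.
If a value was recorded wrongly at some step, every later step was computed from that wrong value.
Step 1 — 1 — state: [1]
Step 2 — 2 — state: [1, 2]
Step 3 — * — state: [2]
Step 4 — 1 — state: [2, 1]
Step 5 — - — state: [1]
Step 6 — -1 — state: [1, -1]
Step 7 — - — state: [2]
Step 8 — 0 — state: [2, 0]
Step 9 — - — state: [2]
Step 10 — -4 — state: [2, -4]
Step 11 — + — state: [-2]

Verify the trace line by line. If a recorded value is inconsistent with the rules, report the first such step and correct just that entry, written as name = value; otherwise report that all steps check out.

no error

Recomputing the run from the initial state:
step 1: [1]
step 2: [1, 2]
step 3: [2]
step 4: [2, 1]
step 5: [1]
step 6: [1, -1]
step 7: [2]
step 8: [2, 0]
step 9: [2]
step 10: [2, -4]
step 11: [-2]
This matches the trace at every step.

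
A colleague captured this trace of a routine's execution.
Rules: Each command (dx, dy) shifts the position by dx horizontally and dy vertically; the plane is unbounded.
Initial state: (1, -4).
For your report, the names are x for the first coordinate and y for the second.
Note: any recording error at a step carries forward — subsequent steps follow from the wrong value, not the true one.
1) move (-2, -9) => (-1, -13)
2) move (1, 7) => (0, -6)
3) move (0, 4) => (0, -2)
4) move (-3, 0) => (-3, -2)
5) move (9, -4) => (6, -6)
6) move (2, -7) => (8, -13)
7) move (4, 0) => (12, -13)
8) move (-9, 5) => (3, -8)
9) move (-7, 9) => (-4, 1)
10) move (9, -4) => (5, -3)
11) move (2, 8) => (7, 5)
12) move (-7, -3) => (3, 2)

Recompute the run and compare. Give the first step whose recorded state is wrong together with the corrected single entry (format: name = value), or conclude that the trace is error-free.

Step 1: x = 1 + (-2) = -1, y = -4 + (-9) = -13 — exactly as logged.
Step 2: x = -1 + (1) = 0, y = -13 + (7) = -6 — checks out.
Step 3: x = 0 + (0) = 0, y = -6 + (4) = -2 — consistent with the trace.
Step 4: x = 0 + (-3) = -3, y = -2 + (0) = -2 — checks out.
Step 5: x = -3 + (9) = 6, y = -2 + (-4) = -6 — matches.
Step 6: x = 6 + (2) = 8, y = -6 + (-7) = -13 — no discrepancy.
Step 7: x = 8 + (4) = 12, y = -13 + (0) = -13 — checks out.
Step 8: x = 12 + (-9) = 3, y = -13 + (5) = -8 — same as recorded.
Step 9: x = 3 + (-7) = -4, y = -8 + (9) = 1 — same as recorded.
Step 10: x = -4 + (9) = 5, y = 1 + (-4) = -3 — exactly as logged.
Step 11: x = 5 + (2) = 7, y = -3 + (8) = 5 — confirmed correct.
Step 12: x = 7 + (-7) = 0, y = 5 + (-3) = 2 — the trace disagrees here.
First incorrect step: 12; the correct value is x = 0.

step 12, x = 0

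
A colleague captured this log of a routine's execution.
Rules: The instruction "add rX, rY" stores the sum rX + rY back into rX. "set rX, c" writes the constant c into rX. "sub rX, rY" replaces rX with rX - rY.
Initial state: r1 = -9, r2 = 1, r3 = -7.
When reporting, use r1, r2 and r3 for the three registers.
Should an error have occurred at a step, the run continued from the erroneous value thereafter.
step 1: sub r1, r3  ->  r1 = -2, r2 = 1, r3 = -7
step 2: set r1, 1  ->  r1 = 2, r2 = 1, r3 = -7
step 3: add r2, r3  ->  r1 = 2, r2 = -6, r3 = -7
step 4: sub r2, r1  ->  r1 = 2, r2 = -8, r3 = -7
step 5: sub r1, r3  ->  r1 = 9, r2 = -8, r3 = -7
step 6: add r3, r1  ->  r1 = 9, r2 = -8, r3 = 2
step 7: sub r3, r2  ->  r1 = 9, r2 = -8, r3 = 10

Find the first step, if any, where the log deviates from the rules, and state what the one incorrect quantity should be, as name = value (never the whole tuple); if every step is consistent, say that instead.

step 2, r1 = 1

Recomputing the run from the initial state:
step 1: r1 = -2, r2 = 1, r3 = -7
step 2: r1 = 1, r2 = 1, r3 = -7
step 3: r1 = 1, r2 = -6, r3 = -7
step 4: r1 = 1, r2 = -7, r3 = -7
step 5: r1 = 8, r2 = -7, r3 = -7
step 6: r1 = 8, r2 = -7, r3 = 1
step 7: r1 = 8, r2 = -7, r3 = 8
The first disagreement with the log is at step 2, where the value should be r1 = 1.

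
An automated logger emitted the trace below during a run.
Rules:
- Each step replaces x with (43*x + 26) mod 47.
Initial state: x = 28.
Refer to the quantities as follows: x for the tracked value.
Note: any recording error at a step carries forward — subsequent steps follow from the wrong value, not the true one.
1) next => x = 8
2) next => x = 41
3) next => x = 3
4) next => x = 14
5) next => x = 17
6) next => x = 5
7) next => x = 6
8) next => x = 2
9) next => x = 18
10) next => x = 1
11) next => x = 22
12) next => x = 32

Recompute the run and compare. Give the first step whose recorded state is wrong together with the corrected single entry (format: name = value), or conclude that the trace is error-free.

no error

1. x = (43*28 + 26) mod 47 = 8 (no discrepancy)
2. x = (43*8 + 26) mod 47 = 41 (confirmed correct)
3. x = (43*41 + 26) mod 47 = 3 (matches)
4. x = (43*3 + 26) mod 47 = 14 (consistent with the trace)
5. x = (43*14 + 26) mod 47 = 17 (confirmed correct)
6. x = (43*17 + 26) mod 47 = 5 (agrees with the trace)
7. x = (43*5 + 26) mod 47 = 6 (checks out)
8. x = (43*6 + 26) mod 47 = 2 (in agreement)
9. x = (43*2 + 26) mod 47 = 18 (in agreement)
10. x = (43*18 + 26) mod 47 = 1 (agrees with the trace)
11. x = (43*1 + 26) mod 47 = 22 (no discrepancy)
12. x = (43*22 + 26) mod 47 = 32 (in agreement)
All steps check out; nothing to correct.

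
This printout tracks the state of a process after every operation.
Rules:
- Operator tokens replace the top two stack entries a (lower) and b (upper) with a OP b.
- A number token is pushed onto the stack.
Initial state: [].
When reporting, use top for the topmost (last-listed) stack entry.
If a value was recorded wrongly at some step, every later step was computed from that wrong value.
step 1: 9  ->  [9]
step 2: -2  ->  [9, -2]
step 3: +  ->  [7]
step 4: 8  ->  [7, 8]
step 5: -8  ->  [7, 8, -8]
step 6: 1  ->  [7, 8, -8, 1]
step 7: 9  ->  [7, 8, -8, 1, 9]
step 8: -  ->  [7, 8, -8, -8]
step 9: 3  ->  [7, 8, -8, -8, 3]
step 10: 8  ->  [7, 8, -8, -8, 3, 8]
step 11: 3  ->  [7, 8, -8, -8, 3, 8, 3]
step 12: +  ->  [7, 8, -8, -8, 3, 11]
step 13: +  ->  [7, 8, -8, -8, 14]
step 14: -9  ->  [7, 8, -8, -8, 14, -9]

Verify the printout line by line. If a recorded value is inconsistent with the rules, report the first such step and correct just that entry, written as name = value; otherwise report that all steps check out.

step 1: push 9: top = 9 -> exactly as logged
step 2: push -2: top = -2 -> matches
step 3: 9 + -2 = 7 -> verified
step 4: push 8: top = 8 -> exactly as logged
step 5: push -8: top = -8 -> matches
step 6: push 1: top = 1 -> confirmed correct
step 7: push 9: top = 9 -> matches
step 8: 1 - 9 = -8 -> agrees with the printout
step 9: push 3: top = 3 -> checks out
step 10: push 8: top = 8 -> in agreement
step 11: push 3: top = 3 -> exactly as logged
step 12: 8 + 3 = 11 -> matches
step 13: 3 + 11 = 14 -> checks out
step 14: push -9: top = -9 -> consistent with the printout
The recomputation confirms every line.

no error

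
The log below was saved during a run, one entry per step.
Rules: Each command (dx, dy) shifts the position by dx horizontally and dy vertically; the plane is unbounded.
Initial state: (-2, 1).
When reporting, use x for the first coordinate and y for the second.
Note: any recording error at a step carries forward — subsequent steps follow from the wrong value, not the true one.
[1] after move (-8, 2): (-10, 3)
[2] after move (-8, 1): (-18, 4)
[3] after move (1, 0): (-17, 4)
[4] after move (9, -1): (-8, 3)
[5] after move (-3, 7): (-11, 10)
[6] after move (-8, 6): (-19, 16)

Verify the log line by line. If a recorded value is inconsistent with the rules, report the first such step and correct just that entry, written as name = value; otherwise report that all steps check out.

Step 1: x = -2 + (-8) = -10, y = 1 + (2) = 3 — confirmed correct.
Step 2: x = -10 + (-8) = -18, y = 3 + (1) = 4 — confirmed correct.
Step 3: x = -18 + (1) = -17, y = 4 + (0) = 4 — consistent with the log.
Step 4: x = -17 + (9) = -8, y = 4 + (-1) = 3 — same as recorded.
Step 5: x = -8 + (-3) = -11, y = 3 + (7) = 10 — exactly as logged.
Step 6: x = -11 + (-8) = -19, y = 10 + (6) = 16 — agrees with the log.
Every step is consistent.

no error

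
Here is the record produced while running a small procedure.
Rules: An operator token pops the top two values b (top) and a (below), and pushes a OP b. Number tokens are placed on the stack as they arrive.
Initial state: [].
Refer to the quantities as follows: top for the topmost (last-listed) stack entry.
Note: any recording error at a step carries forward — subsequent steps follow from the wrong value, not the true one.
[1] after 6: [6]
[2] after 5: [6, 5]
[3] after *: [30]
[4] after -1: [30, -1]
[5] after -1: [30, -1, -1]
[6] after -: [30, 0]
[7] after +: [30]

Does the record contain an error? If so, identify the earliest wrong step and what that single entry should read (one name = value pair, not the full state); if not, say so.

Step 1: push 6: top = 6 — in agreement.
Step 2: push 5: top = 5 — same as recorded.
Step 3: 6 * 5 = 30 — exactly as logged.
Step 4: push -1: top = -1 — same as recorded.
Step 5: push -1: top = -1 — confirmed correct.
Step 6: -1 - -1 = 0 — verified.
Step 7: 30 + 0 = 30 — exactly as logged.
Every step is consistent.

no error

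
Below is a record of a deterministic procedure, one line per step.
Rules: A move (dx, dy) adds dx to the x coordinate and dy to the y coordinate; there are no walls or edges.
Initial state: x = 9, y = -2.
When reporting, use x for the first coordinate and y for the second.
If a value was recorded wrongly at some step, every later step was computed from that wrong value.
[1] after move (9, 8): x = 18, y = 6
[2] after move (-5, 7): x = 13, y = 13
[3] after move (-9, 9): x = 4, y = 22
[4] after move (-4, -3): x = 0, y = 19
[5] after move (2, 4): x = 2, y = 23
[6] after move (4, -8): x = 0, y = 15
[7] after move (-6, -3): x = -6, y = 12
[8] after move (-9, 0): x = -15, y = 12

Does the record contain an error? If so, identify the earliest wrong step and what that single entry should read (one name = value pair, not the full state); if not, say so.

step 6, x = 6

Step 1: x = 9 + (9) = 18, y = -2 + (8) = 6 — same as recorded.
Step 2: x = 18 + (-5) = 13, y = 6 + (7) = 13 — in agreement.
Step 3: x = 13 + (-9) = 4, y = 13 + (9) = 22 — consistent with the record.
Step 4: x = 4 + (-4) = 0, y = 22 + (-3) = 19 — agrees with the record.
Step 5: x = 0 + (2) = 2, y = 19 + (4) = 23 — confirmed correct.
Step 6: x = 2 + (4) = 6, y = 23 + (-8) = 15 — the record disagrees here.
The earliest wrong entry is at step 6: it should read x = 6.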